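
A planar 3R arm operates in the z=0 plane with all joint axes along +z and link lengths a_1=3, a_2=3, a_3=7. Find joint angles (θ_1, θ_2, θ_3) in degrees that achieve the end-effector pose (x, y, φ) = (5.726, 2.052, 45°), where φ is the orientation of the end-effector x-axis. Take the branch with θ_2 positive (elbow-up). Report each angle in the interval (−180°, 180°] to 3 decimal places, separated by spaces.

-135.005 120.002 60.003

wrist centre = target − a_3·(cos φ, sin φ) = (0.7763, -2.8977)
cos θ_2 = (8.9995−3²−3²)/(2·3·3) = -0.5000; θ_2 = 120.0018° (elbow-up)
β = atan2(-2.8977,0.7763) = -75.0036°; ψ = atan2(2.5980,1.4999) = 60.0009°
θ_1 = β − ψ = -135.0045°
θ_3 = φ − θ_1 − θ_2 = 60.0027° (wrapped to (-180°,180°])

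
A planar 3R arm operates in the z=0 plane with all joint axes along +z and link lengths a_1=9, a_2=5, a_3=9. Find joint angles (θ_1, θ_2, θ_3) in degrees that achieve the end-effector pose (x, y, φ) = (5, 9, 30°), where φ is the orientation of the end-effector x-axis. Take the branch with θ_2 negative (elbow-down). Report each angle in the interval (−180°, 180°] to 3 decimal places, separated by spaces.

150.000 -150.000 30.000

wrist centre = target − a_3·(cos φ, sin φ) = (-2.7942, 4.5000)
cos θ_2 = (28.0577−9²−5²)/(2·9·5) = -0.8660; θ_2 = -150.0000° (elbow-down)
β = atan2(4.5000,-2.7942) = 121.8378°; ψ = atan2(-2.5000,4.6699) = -28.1622°
θ_1 = β − ψ = 150.0000°
θ_3 = φ − θ_1 − θ_2 = 30.0000° (wrapped to (-180°,180°])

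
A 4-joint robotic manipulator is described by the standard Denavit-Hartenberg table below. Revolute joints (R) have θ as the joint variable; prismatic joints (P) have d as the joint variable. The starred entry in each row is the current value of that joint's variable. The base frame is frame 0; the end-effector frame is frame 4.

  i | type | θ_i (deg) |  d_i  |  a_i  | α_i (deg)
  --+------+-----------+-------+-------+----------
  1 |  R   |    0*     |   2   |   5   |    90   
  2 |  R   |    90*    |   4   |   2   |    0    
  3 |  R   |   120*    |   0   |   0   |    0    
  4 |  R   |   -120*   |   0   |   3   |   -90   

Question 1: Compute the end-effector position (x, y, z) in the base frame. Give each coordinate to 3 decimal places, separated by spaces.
after link 1: o_1 = (5.0000, 0.0000, 2.0000)
after link 2: o_2 = (5.0000, -4.0000, 4.0000)
after link 3: o_3 = (5.0000, -4.0000, 4.0000)
after link 4: o_4 = (5.0000, -4.0000, 7.0000)

5.000 -4.000 7.000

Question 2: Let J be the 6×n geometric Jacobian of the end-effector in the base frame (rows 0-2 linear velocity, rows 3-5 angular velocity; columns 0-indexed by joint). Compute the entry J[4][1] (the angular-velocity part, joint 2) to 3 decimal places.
-1.000

axis z_1 = (0.0000,-1.0000,0.0000); lever o_n−o_1 = (0.0000,-4.0000,5.0000)
cross product → J_v[:, 1] = (-5.0000,0.0000,0.0000)
J_ω[:, 1] = z_1
entry J[4][1] = -1.0000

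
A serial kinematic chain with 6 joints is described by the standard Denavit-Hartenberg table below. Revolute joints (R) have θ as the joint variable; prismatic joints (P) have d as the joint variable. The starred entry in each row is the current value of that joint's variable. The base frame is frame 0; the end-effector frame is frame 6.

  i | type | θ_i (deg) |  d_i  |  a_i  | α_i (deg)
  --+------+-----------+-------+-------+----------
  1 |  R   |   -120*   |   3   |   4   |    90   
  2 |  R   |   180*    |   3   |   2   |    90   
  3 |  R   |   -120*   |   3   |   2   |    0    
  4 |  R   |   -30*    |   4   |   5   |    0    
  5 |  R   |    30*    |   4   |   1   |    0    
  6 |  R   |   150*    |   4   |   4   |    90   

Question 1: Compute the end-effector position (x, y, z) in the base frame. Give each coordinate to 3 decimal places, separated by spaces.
-2.098 -3.830 18.000

after link 1: o_1 = (-2.0000, -3.4641, 3.0000)
after link 2: o_2 = (-3.5981, -0.2321, 3.0000)
after link 3: o_3 = (-2.5981, -1.9641, 6.0000)
after link 4: o_4 = (-2.5981, -6.9641, 10.0000)
after link 5: o_5 = (-2.0981, -7.8301, 14.0000)
after link 6: o_6 = (-2.0981, -3.8301, 18.0000)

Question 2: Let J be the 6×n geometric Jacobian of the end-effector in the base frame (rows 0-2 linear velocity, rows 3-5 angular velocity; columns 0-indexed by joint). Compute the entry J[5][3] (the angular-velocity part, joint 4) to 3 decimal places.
axis z_3 = (-0.0000,-0.0000,1.0000); lever o_n−o_3 = (0.5000,-1.8660,12.0000)
cross product → J_v[:, 3] = (1.8660,0.5000,0.0000)
J_ω[:, 3] = z_3
entry J[5][3] = 1.0000

1.000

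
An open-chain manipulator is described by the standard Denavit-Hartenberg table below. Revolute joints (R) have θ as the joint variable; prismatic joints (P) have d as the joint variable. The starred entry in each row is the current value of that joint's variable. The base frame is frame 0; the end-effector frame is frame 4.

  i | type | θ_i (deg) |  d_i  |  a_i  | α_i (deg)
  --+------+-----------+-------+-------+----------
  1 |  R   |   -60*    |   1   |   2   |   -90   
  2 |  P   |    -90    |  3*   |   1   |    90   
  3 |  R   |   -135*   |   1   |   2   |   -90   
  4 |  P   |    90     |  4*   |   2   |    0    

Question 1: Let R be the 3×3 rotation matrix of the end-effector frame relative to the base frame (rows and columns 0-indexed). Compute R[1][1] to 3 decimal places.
0.354

End-effector y-axis (col 1 of R) = (0.6124,0.3536,0.7071)
R[1][1] = 0.3536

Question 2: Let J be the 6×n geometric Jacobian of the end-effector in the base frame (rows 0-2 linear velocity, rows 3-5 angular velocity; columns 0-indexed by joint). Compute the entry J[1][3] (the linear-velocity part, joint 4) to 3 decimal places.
prismatic axis z_3 = (-0.6124,-0.3536,0.7071)
J_v[:, 3] = z_3; J_ω[:, 3] = (0,0,0)
entry J[1][3] = -0.3536

-0.354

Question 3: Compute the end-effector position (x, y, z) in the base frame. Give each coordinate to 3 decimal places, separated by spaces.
after link 1: o_1 = (1.0000, -1.7321, 1.0000)
after link 2: o_2 = (3.5981, -0.2321, 2.0000)
after link 3: o_3 = (1.8733, -0.0731, 0.5858)
after link 4: o_4 = (0.4238, -3.2194, 3.4142)

0.424 -3.219 3.414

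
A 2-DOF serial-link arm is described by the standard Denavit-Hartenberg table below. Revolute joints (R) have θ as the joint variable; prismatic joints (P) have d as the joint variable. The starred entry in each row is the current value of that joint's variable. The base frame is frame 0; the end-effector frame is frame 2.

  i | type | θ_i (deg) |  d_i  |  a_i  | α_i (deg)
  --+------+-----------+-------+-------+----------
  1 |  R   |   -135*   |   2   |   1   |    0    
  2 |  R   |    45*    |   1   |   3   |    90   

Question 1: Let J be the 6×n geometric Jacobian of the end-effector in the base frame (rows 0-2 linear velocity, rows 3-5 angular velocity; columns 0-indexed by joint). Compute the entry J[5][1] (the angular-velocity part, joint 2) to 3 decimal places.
1.000

axis z_1 = (0.0000,0.0000,1.0000); lever o_n−o_1 = (0.0000,-3.0000,1.0000)
cross product → J_v[:, 1] = (3.0000,0.0000,-0.0000)
J_ω[:, 1] = z_1
entry J[5][1] = 1.0000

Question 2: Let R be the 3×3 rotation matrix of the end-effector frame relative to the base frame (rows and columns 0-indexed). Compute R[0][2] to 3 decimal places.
End-effector z-axis (col 2 of R) = (-1.0000,0.0000,0.0000)
R[0][2] = -1.0000

-1.000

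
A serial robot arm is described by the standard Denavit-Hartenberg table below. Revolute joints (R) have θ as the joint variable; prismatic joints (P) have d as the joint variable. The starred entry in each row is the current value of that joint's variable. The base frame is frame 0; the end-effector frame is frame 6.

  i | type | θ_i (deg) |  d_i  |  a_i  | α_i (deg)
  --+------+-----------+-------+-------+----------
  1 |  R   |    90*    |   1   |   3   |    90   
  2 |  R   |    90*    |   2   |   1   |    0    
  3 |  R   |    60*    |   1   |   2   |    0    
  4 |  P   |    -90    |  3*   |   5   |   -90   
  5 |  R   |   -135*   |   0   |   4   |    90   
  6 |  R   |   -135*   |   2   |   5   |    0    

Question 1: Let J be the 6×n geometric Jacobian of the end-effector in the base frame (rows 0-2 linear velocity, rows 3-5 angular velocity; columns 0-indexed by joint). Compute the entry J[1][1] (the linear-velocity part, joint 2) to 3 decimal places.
-3.053

axis z_1 = (1.0000,-0.0000,0.0000); lever o_n−o_1 = (4.9142,2.9585,3.0532)
cross product → J_v[:, 1] = (-0.0000,-3.0532,2.9585)
J_ω[:, 1] = z_1
entry J[1][1] = -3.0532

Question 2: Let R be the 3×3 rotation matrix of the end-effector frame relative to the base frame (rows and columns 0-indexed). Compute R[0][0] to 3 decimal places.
-0.500

End-effector x-axis (col 0 of R) = (-0.5000,0.8624,0.0795)
R[0][0] = -0.5000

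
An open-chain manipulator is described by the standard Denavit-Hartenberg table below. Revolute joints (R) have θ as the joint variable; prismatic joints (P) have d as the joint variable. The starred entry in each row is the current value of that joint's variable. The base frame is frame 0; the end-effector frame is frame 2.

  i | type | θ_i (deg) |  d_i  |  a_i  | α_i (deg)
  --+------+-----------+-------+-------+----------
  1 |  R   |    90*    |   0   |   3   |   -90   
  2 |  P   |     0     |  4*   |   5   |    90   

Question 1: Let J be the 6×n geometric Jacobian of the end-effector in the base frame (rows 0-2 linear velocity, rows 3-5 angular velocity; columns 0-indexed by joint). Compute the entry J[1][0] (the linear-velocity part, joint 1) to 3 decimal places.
-4.000

axis z_0 = ẑ; lever o_n−o_0 = (-4.0000,8.0000,0.0000)
cross product → J_v[:, 0] = (-8.0000,-4.0000,0.0000)
J_ω[:, 0] = z_0
entry J[1][0] = -4.0000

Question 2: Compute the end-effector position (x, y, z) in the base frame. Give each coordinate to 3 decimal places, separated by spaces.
after link 1: o_1 = (0.0000, 3.0000, 0.0000)
after link 2: o_2 = (-4.0000, 8.0000, 0.0000)

-4.000 8.000 0.000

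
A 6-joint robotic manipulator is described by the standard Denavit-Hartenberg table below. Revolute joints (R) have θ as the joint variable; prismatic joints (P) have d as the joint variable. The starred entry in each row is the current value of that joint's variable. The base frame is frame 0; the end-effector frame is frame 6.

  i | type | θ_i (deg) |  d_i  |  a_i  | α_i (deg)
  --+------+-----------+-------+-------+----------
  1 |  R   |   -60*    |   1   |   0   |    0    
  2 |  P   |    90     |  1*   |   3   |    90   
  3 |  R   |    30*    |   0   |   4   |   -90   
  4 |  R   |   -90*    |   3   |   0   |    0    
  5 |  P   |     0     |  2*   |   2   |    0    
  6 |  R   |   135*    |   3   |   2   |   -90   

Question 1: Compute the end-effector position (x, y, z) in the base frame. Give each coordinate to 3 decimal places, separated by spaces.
3.488 1.337 11.635

after link 1: o_1 = (0.0000, 0.0000, 1.0000)
after link 2: o_2 = (2.5981, 1.5000, 2.0000)
after link 3: o_3 = (5.5981, 3.2321, 4.0000)
after link 4: o_4 = (4.2990, 2.4821, 6.5981)
after link 5: o_5 = (4.4330, 0.2500, 8.3301)
after link 6: o_6 = (3.4875, 1.3371, 11.6353)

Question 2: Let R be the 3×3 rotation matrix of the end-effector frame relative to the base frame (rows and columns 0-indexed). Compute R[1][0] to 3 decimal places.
End-effector x-axis (col 0 of R) = (0.1768,0.9186,0.3536)
R[1][0] = 0.9186

0.919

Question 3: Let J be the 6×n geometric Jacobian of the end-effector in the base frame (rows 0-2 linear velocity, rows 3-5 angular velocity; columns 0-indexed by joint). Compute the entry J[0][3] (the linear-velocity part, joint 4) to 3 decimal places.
axis z_3 = (-0.4330,-0.2500,0.8660); lever o_n−o_3 = (-2.1105,-1.8949,7.6353)
cross product → J_v[:, 3] = (-0.2678,1.4784,0.2929)
J_ω[:, 3] = z_3
entry J[0][3] = -0.2678

-0.268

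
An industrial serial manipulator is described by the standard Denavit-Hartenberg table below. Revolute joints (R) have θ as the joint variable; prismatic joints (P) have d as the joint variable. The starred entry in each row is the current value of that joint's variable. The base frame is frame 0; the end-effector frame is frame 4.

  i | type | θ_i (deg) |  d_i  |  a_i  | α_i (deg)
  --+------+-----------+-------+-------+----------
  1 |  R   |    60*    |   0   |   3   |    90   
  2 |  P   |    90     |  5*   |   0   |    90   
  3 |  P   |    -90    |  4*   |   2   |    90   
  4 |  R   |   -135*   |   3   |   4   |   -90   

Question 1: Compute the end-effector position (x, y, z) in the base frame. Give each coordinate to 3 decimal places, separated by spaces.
7.133 0.698 -3.000

after link 1: o_1 = (1.5000, 2.5981, 0.0000)
after link 2: o_2 = (5.8301, 0.0981, 0.0000)
after link 3: o_3 = (6.0981, 4.5622, 0.0000)
after link 4: o_4 = (7.1334, 0.6985, -3.0000)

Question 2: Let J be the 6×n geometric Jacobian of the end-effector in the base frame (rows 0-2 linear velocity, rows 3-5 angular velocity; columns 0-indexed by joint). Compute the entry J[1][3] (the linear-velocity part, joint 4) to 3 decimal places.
axis z_3 = (0.0000,0.0000,-1.0000); lever o_n−o_3 = (1.0353,-3.8637,-3.0000)
cross product → J_v[:, 3] = (-3.8637,-1.0353,-0.0000)
J_ω[:, 3] = z_3
entry J[1][3] = -1.0353

-1.035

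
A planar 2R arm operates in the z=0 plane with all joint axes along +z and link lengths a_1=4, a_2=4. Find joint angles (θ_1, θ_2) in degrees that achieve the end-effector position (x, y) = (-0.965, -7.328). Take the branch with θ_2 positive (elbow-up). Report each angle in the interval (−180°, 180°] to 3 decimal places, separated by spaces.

cos θ_2 = (54.6308−4²−4²)/(2·4·4) = 0.7072; θ_2 = 44.9914° (elbow-up)
β = atan2(-7.3280,-0.9650) = -97.5019°; ψ = atan2(2.8280,6.8289) = 22.4957°
θ_1 = β − ψ = -119.9976°

-119.998 44.991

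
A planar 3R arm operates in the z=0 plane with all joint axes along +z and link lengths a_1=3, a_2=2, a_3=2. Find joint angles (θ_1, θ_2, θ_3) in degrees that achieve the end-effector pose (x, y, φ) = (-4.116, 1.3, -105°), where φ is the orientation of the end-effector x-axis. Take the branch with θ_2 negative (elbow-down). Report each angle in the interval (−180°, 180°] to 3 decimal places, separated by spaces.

wrist centre = target − a_3·(cos φ, sin φ) = (-3.5984, 3.2319)
cos θ_2 = (23.3931−3²−2²)/(2·3·2) = 0.8661; θ_2 = -29.9927° (elbow-down)
β = atan2(3.2319,-3.5984) = 138.0716°; ψ = atan2(-0.9998,4.7322) = -11.9296°
θ_1 = β − ψ = 150.0011°
θ_3 = φ − θ_1 − θ_2 = 134.9915° (wrapped to (-180°,180°])

150.001 -29.993 134.992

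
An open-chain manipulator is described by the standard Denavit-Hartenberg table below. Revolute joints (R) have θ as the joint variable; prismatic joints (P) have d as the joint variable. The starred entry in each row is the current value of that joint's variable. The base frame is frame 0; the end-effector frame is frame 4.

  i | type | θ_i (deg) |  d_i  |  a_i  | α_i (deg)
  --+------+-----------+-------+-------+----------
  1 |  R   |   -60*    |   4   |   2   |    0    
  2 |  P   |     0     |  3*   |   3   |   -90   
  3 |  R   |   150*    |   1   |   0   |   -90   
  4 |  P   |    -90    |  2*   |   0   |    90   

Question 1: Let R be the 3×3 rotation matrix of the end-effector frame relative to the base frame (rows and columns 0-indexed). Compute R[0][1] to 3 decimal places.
End-effector y-axis (col 1 of R) = (-0.2500,0.4330,0.8660)
R[0][1] = -0.2500

-0.250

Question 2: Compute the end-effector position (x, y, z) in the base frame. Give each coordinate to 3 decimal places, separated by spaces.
2.866 -2.964 8.732

after link 1: o_1 = (1.0000, -1.7321, 4.0000)
after link 2: o_2 = (2.5000, -4.3301, 7.0000)
after link 3: o_3 = (3.3660, -3.8301, 7.0000)
after link 4: o_4 = (2.8660, -2.9641, 8.7321)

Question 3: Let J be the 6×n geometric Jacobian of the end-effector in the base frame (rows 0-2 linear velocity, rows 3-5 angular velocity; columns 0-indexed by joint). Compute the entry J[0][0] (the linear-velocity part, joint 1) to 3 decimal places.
2.964

axis z_0 = ẑ; lever o_n−o_0 = (2.8660,-2.9641,8.7321)
cross product → J_v[:, 0] = (2.9641,2.8660,-0.0000)
J_ω[:, 0] = z_0
entry J[0][0] = 2.9641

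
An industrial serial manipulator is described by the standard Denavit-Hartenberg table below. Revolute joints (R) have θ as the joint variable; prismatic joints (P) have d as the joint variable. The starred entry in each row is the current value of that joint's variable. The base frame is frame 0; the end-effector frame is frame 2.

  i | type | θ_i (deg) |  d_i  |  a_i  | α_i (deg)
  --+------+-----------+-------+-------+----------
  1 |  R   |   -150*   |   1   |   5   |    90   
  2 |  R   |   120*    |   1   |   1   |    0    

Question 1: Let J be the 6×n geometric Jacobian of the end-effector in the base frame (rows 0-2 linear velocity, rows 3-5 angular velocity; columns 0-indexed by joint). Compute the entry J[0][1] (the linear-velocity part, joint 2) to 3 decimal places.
axis z_1 = (-0.5000,0.8660,0.0000); lever o_n−o_1 = (-0.0670,1.1160,0.8660)
cross product → J_v[:, 1] = (0.7500,0.4330,-0.5000)
J_ω[:, 1] = z_1
entry J[0][1] = 0.7500

0.750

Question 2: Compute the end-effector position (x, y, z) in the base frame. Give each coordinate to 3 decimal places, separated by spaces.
after link 1: o_1 = (-4.3301, -2.5000, 1.0000)
after link 2: o_2 = (-4.3971, -1.3840, 1.8660)

-4.397 -1.384 1.866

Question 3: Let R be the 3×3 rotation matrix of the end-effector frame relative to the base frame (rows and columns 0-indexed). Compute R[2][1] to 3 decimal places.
End-effector y-axis (col 1 of R) = (0.7500,0.4330,-0.5000)
R[2][1] = -0.5000

-0.500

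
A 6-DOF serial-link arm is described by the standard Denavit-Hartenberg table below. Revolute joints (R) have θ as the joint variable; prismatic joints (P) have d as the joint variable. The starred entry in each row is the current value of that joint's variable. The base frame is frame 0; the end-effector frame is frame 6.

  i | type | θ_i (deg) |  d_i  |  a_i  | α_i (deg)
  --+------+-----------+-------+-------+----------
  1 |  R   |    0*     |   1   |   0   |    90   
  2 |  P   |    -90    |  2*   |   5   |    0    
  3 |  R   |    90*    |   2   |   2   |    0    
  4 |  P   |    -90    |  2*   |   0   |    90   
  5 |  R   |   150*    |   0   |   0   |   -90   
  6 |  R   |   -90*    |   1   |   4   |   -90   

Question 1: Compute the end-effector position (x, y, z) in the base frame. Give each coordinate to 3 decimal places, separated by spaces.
after link 1: o_1 = (0.0000, 0.0000, 1.0000)
after link 2: o_2 = (0.0000, -2.0000, -4.0000)
after link 3: o_3 = (2.0000, -4.0000, -4.0000)
after link 4: o_4 = (2.0000, -6.0000, -4.0000)
after link 5: o_5 = (2.0000, -6.0000, -4.0000)
after link 6: o_6 = (-2.0000, -5.1340, -3.5000)

-2.000 -5.134 -3.500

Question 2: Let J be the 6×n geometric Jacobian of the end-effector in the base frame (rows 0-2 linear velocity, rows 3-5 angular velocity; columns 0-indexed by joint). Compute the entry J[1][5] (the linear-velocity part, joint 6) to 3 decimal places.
-2.000

axis z_5 = (-0.0000,0.8660,0.5000); lever o_n−o_5 = (-4.0000,0.8660,0.5000)
cross product → J_v[:, 5] = (-0.0000,-2.0000,3.4641)
J_ω[:, 5] = z_5
entry J[1][5] = -2.0000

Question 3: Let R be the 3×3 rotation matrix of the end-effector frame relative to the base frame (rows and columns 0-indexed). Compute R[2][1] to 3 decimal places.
End-effector y-axis (col 1 of R) = (0.0000,-0.8660,-0.5000)
R[2][1] = -0.5000

-0.500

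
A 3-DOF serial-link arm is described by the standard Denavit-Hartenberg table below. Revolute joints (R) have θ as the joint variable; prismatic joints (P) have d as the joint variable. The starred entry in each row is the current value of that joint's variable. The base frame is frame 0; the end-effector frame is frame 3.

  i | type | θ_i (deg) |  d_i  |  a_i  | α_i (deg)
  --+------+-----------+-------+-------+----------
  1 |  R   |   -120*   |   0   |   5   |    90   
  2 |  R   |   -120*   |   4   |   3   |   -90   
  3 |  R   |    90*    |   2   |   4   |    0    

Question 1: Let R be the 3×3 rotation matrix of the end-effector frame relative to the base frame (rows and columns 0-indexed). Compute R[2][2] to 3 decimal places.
-0.500

End-effector z-axis (col 2 of R) = (-0.4330,-0.7500,-0.5000)
R[2][2] = -0.5000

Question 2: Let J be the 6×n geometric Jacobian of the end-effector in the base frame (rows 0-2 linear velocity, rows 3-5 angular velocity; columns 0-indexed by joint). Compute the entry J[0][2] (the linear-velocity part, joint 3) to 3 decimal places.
axis z_2 = (-0.4330,-0.7500,-0.5000); lever o_n−o_2 = (2.5981,-3.5000,-1.0000)
cross product → J_v[:, 2] = (-1.0000,-1.7321,3.4641)
J_ω[:, 2] = z_2
entry J[0][2] = -1.0000

-1.000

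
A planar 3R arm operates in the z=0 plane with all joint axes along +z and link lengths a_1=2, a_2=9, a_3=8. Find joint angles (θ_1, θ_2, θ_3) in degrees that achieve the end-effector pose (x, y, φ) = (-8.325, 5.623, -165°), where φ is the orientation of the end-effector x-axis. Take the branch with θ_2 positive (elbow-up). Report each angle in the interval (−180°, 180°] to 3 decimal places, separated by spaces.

wrist centre = target − a_3·(cos φ, sin φ) = (-0.5976, 7.6936)
cos θ_2 = (59.5479−2²−9²)/(2·2·9) = -0.7070; θ_2 = 134.9917° (elbow-up)
β = atan2(7.6936,-0.5976) = 94.4415°; ψ = atan2(6.3649,-4.3630) = 124.4300°
θ_1 = β − ψ = -29.9885°
θ_3 = φ − θ_1 − θ_2 = 89.9969° (wrapped to (-180°,180°])

-29.989 134.992 89.997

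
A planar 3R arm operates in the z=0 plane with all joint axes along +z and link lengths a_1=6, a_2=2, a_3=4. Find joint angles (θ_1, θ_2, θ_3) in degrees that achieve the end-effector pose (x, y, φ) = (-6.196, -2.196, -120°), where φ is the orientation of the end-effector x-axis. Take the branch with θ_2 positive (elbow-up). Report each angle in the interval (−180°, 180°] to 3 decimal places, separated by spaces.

149.999 150.004 -60.003

wrist centre = target − a_3·(cos φ, sin φ) = (-4.1960, 1.2681)
cos θ_2 = (19.2145−6²−2²)/(2·6·2) = -0.8661; θ_2 = 150.0043° (elbow-up)
β = atan2(1.2681,-4.1960) = 163.1843°; ψ = atan2(0.9999,4.2679) = 13.1854°
θ_1 = β − ψ = 149.9989°
θ_3 = φ − θ_1 − θ_2 = -60.0032° (wrapped to (-180°,180°])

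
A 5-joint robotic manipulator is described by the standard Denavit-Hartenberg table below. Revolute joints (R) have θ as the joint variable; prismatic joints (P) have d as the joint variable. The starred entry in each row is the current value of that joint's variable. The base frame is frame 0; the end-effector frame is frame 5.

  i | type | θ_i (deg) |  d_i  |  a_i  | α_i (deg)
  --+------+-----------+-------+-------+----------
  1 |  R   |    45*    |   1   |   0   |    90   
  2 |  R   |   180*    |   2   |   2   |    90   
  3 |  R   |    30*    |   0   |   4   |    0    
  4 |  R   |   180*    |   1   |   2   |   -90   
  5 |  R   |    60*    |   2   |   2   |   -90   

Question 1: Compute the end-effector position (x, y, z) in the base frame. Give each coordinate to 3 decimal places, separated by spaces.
after link 1: o_1 = (0.0000, 0.0000, 1.0000)
after link 2: o_2 = (-0.0000, -2.8284, 1.0000)
after link 3: o_3 = (-1.0353, -6.6921, 1.0000)
after link 4: o_4 = (-0.5176, -4.7603, 2.0000)
after link 5: o_5 = (-2.1907, -3.2767, 0.2679)

-2.191 -3.277 0.268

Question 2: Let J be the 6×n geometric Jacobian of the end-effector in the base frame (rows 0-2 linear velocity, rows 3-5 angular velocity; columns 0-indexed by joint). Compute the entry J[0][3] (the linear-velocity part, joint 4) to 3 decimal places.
-3.415

axis z_3 = (0.0000,0.0000,1.0000); lever o_n−o_3 = (-1.1554,3.4154,-0.7321)
cross product → J_v[:, 3] = (-3.4154,-1.1554,0.0000)
J_ω[:, 3] = z_3
entry J[0][3] = -3.4154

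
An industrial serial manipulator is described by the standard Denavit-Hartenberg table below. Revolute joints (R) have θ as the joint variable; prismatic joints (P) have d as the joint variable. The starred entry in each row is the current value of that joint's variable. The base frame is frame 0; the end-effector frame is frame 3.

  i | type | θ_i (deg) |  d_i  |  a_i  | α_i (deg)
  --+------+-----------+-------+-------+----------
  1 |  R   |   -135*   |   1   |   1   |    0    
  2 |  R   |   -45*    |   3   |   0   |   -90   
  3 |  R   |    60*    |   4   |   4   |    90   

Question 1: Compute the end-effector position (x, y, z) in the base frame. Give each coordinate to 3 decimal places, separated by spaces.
-2.707 -4.707 0.536

after link 1: o_1 = (-0.7071, -0.7071, 1.0000)
after link 2: o_2 = (-0.7071, -0.7071, 4.0000)
after link 3: o_3 = (-2.7071, -4.7071, 0.5359)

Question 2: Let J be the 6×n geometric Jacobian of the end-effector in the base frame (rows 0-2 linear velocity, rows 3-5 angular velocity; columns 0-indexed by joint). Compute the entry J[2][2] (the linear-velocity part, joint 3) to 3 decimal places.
axis z_2 = (0.0000,-1.0000,0.0000); lever o_n−o_2 = (-2.0000,-4.0000,-3.4641)
cross product → J_v[:, 2] = (3.4641,0.0000,-2.0000)
J_ω[:, 2] = z_2
entry J[2][2] = -2.0000

-2.000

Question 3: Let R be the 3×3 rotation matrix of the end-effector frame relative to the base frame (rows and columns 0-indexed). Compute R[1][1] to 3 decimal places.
End-effector y-axis (col 1 of R) = (0.0000,-1.0000,0.0000)
R[1][1] = -1.0000

-1.000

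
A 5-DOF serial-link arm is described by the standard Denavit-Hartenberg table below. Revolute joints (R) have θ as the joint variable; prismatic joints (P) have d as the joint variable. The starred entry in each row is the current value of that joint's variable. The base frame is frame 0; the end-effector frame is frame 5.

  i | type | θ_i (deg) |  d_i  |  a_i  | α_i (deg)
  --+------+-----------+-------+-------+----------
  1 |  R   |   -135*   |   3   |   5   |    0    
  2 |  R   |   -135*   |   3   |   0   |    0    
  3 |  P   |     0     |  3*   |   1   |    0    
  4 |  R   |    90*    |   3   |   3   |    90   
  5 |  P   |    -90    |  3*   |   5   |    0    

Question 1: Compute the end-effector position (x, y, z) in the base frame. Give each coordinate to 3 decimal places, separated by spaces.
-6.536 0.464 7.000

after link 1: o_1 = (-3.5355, -3.5355, 3.0000)
after link 2: o_2 = (-3.5355, -3.5355, 6.0000)
after link 3: o_3 = (-3.5355, -2.5355, 9.0000)
after link 4: o_4 = (-6.5355, -2.5355, 12.0000)
after link 5: o_5 = (-6.5355, 0.4645, 7.0000)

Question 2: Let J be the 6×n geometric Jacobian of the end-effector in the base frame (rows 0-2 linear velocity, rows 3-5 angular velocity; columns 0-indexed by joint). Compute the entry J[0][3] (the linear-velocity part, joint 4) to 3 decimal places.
-3.000

axis z_3 = (0.0000,0.0000,1.0000); lever o_n−o_3 = (-3.0000,3.0000,-2.0000)
cross product → J_v[:, 3] = (-3.0000,-3.0000,0.0000)
J_ω[:, 3] = z_3
entry J[0][3] = -3.0000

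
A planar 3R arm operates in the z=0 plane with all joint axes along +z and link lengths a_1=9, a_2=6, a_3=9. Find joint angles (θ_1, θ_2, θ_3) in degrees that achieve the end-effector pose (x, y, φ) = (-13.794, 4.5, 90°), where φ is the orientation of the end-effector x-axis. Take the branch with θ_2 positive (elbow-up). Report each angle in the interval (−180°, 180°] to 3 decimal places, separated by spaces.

wrist centre = target − a_3·(cos φ, sin φ) = (-13.7940, -4.5000)
cos θ_2 = (210.5244−9²−6²)/(2·9·6) = 0.8660; θ_2 = 30.0067° (elbow-up)
β = atan2(-4.5000,-13.7940) = -161.9322°; ψ = atan2(3.0006,14.1958) = 11.9351°
θ_1 = β − ψ = -173.8673°
θ_3 = φ − θ_1 − θ_2 = -126.1394° (wrapped to (-180°,180°])

-173.867 30.007 -126.139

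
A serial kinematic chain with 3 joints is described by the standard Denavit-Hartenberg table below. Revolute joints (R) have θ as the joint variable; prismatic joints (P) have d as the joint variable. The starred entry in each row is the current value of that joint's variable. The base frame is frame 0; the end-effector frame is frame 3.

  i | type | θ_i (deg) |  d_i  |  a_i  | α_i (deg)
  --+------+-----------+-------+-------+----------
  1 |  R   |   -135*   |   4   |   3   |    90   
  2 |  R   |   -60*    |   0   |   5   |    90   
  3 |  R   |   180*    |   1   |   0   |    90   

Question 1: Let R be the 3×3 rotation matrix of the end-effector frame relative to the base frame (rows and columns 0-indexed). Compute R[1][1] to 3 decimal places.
End-effector y-axis (col 1 of R) = (0.6124,0.6124,-0.5000)
R[1][1] = 0.6124

0.612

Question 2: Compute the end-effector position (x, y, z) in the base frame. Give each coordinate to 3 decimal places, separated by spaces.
after link 1: o_1 = (-2.1213, -2.1213, 4.0000)
after link 2: o_2 = (-3.8891, -3.8891, -0.3301)
after link 3: o_3 = (-3.2767, -3.2767, -0.8301)

-3.277 -3.277 -0.830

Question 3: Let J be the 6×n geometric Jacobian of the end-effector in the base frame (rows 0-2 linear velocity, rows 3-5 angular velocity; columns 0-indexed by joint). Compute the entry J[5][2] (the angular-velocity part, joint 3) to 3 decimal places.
-0.500

axis z_2 = (0.6124,0.6124,-0.5000); lever o_n−o_2 = (0.6124,0.6124,-0.5000)
cross product → J_v[:, 2] = (0.0000,0.0000,0.0000)
J_ω[:, 2] = z_2
entry J[5][2] = -0.5000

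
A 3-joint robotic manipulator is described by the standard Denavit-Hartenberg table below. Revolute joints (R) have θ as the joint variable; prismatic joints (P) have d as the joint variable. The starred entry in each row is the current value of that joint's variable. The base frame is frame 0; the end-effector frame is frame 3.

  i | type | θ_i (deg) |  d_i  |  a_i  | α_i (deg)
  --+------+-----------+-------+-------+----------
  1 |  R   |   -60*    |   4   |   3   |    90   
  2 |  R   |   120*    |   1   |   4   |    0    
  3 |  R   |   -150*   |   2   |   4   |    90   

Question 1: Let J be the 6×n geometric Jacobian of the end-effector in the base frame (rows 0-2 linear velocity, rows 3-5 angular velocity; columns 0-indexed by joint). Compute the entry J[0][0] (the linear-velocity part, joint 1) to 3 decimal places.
5.366

axis z_0 = ẑ; lever o_n−o_0 = (-0.3660,-5.3660,5.4641)
cross product → J_v[:, 0] = (5.3660,-0.3660,0.0000)
J_ω[:, 0] = z_0
entry J[0][0] = 5.3660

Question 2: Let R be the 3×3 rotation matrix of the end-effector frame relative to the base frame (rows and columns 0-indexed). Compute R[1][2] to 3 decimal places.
0.433

End-effector z-axis (col 2 of R) = (-0.2500,0.4330,-0.8660)
R[1][2] = 0.4330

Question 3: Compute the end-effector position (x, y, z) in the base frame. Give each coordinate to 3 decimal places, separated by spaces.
after link 1: o_1 = (1.5000, -2.5981, 4.0000)
after link 2: o_2 = (-0.3660, -1.3660, 7.4641)
after link 3: o_3 = (-0.3660, -5.3660, 5.4641)

-0.366 -5.366 5.464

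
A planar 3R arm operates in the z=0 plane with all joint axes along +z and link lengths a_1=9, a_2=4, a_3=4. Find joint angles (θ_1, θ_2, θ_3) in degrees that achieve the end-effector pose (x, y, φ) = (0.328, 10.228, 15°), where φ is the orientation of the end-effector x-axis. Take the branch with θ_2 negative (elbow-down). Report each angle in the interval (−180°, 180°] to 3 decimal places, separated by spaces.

wrist centre = target − a_3·(cos φ, sin φ) = (-3.5357, 9.1927)
cos θ_2 = (97.0074−9²−4²)/(2·9·4) = 0.0001; θ_2 = -89.9941° (elbow-down)
β = atan2(9.1927,-3.5357) = 111.0377°; ψ = atan2(-4.0000,9.0004) = -23.9615°
θ_1 = β − ψ = 134.9993°
θ_3 = φ − θ_1 − θ_2 = -30.0051° (wrapped to (-180°,180°])

134.999 -89.994 -30.005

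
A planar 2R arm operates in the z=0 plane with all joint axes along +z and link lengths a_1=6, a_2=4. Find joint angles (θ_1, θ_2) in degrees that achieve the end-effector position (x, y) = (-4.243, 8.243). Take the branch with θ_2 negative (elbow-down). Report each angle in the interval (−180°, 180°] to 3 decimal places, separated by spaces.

cos θ_2 = (85.9501−6²−4²)/(2·6·4) = 0.7073; θ_2 = -44.9849° (elbow-down)
β = atan2(8.2430,-4.2430) = 117.2367°; ψ = atan2(-2.8277,8.8292) = -17.7585°
θ_1 = β − ψ = 134.9951°

134.995 -44.985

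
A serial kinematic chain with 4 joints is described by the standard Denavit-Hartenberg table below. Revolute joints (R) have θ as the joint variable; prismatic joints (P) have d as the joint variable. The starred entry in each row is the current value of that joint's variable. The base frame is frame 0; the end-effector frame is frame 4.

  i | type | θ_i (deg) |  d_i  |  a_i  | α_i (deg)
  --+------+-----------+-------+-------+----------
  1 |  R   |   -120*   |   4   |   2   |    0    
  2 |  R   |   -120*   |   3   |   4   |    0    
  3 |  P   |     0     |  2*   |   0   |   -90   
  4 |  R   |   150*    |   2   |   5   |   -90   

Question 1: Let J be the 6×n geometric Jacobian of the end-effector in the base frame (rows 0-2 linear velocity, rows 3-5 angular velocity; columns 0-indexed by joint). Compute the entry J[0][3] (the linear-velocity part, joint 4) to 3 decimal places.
1.250

axis z_3 = (-0.8660,-0.5000,0.0000); lever o_n−o_3 = (0.4330,-4.7500,-2.5000)
cross product → J_v[:, 3] = (1.2500,-2.1651,4.3301)
J_ω[:, 3] = z_3
entry J[0][3] = 1.2500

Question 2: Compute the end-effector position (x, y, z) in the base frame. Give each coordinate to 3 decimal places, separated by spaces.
after link 1: o_1 = (-1.0000, -1.7321, 4.0000)
after link 2: o_2 = (-3.0000, 1.7321, 7.0000)
after link 3: o_3 = (-3.0000, 1.7321, 9.0000)
after link 4: o_4 = (-2.5670, -3.0179, 6.5000)

-2.567 -3.018 6.500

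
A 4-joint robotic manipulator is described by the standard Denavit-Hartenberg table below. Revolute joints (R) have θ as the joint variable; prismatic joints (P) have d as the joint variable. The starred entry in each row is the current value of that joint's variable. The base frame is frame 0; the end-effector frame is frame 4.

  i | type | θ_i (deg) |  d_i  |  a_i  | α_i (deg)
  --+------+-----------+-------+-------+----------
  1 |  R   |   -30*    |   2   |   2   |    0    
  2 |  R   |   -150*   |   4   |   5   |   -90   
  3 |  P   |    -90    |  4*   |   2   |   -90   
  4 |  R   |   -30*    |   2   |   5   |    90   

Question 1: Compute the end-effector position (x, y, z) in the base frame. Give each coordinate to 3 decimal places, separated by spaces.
-5.268 -7.500 12.330

after link 1: o_1 = (1.7321, -1.0000, 2.0000)
after link 2: o_2 = (-3.2679, -1.0000, 6.0000)
after link 3: o_3 = (-3.2679, -5.0000, 8.0000)
after link 4: o_4 = (-5.2679, -7.5000, 12.3301)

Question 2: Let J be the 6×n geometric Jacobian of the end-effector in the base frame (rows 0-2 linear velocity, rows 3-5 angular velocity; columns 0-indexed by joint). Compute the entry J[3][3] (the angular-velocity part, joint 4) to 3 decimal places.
axis z_3 = (-1.0000,-0.0000,-0.0000); lever o_n−o_3 = (-2.0000,-2.5000,4.3301)
cross product → J_v[:, 3] = (-0.0000,4.3301,2.5000)
J_ω[:, 3] = z_3
entry J[3][3] = -1.0000

-1.000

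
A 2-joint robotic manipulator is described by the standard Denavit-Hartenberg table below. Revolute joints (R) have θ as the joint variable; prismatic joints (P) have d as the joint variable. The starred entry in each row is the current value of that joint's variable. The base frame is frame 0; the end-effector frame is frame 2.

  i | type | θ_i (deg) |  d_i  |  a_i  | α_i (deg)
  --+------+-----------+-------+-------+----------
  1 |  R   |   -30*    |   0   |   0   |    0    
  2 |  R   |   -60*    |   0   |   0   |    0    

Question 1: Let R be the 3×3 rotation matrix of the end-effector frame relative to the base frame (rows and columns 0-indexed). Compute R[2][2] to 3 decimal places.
End-effector z-axis (col 2 of R) = (0.0000,0.0000,1.0000)
R[2][2] = 1.0000

1.000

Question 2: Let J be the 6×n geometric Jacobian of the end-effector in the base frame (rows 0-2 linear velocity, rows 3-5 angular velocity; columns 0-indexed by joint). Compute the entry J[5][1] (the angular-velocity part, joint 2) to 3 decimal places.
1.000

axis z_1 = (0.0000,0.0000,1.0000); lever o_n−o_1 = (0.0000,0.0000,0.0000)
cross product → J_v[:, 1] = (0.0000,0.0000,0.0000)
J_ω[:, 1] = z_1
entry J[5][1] = 1.0000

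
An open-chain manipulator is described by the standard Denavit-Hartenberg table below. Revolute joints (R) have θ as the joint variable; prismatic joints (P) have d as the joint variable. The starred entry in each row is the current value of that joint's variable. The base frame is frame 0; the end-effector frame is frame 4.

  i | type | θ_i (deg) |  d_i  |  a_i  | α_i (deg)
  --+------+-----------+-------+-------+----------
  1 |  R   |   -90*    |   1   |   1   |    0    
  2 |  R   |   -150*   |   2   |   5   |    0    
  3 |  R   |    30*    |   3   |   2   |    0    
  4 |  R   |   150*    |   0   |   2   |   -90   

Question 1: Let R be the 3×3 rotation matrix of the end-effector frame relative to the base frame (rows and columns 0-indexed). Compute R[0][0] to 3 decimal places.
End-effector x-axis (col 0 of R) = (0.5000,-0.8660,0.0000)
R[0][0] = 0.5000

0.500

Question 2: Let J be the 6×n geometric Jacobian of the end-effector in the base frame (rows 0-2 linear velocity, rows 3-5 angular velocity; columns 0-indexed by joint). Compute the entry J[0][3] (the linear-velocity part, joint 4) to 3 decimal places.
1.732

axis z_3 = (0.0000,0.0000,1.0000); lever o_n−o_3 = (1.0000,-1.7321,0.0000)
cross product → J_v[:, 3] = (1.7321,1.0000,-0.0000)
J_ω[:, 3] = z_3
entry J[0][3] = 1.7321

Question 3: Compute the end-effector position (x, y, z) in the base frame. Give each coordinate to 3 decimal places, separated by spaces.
after link 1: o_1 = (0.0000, -1.0000, 1.0000)
after link 2: o_2 = (-2.5000, 3.3301, 3.0000)
after link 3: o_3 = (-4.2321, 4.3301, 6.0000)
after link 4: o_4 = (-3.2321, 2.5981, 6.0000)

-3.232 2.598 6.000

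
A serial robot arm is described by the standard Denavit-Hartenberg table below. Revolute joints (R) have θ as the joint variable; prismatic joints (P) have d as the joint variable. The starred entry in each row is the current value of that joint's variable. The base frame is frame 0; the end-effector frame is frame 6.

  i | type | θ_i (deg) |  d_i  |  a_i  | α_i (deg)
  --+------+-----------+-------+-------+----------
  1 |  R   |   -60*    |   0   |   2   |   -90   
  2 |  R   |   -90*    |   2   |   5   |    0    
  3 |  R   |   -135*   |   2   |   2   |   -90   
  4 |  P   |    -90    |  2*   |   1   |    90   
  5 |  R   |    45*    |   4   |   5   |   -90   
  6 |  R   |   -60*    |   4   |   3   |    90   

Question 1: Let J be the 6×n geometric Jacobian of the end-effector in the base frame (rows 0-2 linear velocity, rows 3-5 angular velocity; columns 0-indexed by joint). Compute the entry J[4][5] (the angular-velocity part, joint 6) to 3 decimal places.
0.079

axis z_5 = (-0.8624,0.0795,0.5000); lever o_n−o_5 = (-1.9874,-0.0933,4.5871)
cross product → J_v[:, 5] = (0.4111,2.9621,0.2384)
J_ω[:, 5] = z_5
entry J[4][5] = 0.0795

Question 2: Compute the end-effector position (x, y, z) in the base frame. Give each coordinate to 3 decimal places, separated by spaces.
after link 1: o_1 = (1.0000, -1.7321, 0.0000)
after link 2: o_2 = (2.7321, -0.7321, 5.0000)
after link 3: o_3 = (3.7570, 1.4927, 3.5858)
after link 4: o_4 = (3.9159, 3.2174, 5.0000)
after link 5: o_5 = (7.1420, 4.7008, 10.3284)
after link 6: o_6 = (5.1546, 4.6075, 14.9155)

5.155 4.607 14.916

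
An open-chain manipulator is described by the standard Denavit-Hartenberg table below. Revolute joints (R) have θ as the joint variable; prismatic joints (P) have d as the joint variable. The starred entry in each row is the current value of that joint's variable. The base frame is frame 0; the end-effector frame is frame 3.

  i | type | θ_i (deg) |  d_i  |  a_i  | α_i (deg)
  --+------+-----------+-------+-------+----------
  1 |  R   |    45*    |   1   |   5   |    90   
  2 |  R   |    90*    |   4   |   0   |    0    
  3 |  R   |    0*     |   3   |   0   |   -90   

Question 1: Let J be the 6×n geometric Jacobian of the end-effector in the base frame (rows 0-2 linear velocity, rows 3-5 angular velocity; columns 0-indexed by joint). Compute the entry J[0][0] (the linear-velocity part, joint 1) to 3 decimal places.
axis z_0 = ẑ; lever o_n−o_0 = (8.4853,-1.4142,1.0000)
cross product → J_v[:, 0] = (1.4142,8.4853,-0.0000)
J_ω[:, 0] = z_0
entry J[0][0] = 1.4142

1.414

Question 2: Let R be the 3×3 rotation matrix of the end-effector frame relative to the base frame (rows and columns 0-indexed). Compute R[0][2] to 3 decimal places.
End-effector z-axis (col 2 of R) = (-0.7071,-0.7071,0.0000)
R[0][2] = -0.7071

-0.707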